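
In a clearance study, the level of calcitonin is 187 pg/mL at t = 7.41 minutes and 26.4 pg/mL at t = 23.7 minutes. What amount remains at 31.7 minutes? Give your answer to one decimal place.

Over Δt = 23.7 − 7.41 = 16.29 minutes, the level fell by a factor of 187/26.4 ≈ 7.0833.
n = log₂(7.0833) ≈ 2.8244 half-lives, so t½ = 16.29/2.8244 ≈ 5.7675 minutes.
From t = 23.7 to t = 31.7: 26.4 × (1/2)^((31.7−23.7)/5.7675) ≈ 10.094 pg/mL.

10.1 pg/mL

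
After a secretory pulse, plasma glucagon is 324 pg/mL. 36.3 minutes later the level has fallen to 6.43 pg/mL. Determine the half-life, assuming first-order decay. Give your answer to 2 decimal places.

A/A₀ = 6.43/324 ≈ 0.019846.
n = log₂(50.389) ≈ 5.655 half-lives elapsed in 36.3 minutes.
t½ = 36.3/5.655 ≈ 6.4191 minutes.

6.42 minutes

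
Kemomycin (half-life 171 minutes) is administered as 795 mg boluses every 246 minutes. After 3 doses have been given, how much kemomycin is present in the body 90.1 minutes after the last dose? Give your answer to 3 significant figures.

830 mg

The 3 doses were given 582.1, 336.1, 90.1 minutes ago.
Total = 795·(1/2)^(582.1/171) + 795·(1/2)^(336.1/171) + 795·(1/2)^(90.1/171)
      = 75.099 + 203.56 + 551.77 ≈ 830.42 mg.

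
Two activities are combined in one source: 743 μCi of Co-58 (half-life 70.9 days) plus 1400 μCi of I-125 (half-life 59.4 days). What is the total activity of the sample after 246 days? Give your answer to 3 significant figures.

146 μCi

Co-58: 743 × (1/2)^(246/70.9) = 743 × (1/2)^3.4697 ≈ 67.068 μCi.
I-125: 1400 × (1/2)^(246/59.4) = 1400 × (1/2)^4.1414 ≈ 79.33 μCi.
Total = 67.068 + 79.33 ≈ 146.4 μCi.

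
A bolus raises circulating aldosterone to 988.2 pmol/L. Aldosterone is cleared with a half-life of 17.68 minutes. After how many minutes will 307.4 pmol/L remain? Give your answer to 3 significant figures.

Fraction remaining = 307.4/988.2 ≈ 0.31107.
n = log₂(988.2/307.4) = ln(3.2147)/ln 2 ≈ 1.6847 half-lives.
t = n × t½ = 1.6847 × 17.68 ≈ 29.785 minutes.

29.8 minutes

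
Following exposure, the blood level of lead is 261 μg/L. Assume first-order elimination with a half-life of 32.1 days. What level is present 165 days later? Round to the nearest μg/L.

7 μg/L

Number of half-lives: n = 165/32.1 ≈ 5.1402.
Remaining = 261 × (1/2)^5.1402 = 261 × 0.028356 ≈ 7.401 μg/L.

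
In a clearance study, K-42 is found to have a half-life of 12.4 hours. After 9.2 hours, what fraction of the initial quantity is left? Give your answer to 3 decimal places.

0.598

n = 9.2/12.4 ≈ 0.74194 half-lives.
Fraction remaining = (1/2)^0.74194 ≈ 0.59794.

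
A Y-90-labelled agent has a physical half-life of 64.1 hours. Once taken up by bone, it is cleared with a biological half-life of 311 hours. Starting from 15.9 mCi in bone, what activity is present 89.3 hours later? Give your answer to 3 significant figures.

1/t_eff = 1/t_phys + 1/t_biol = 1/64.1 + 1/311 = 0.018816 per hour.
t_eff = 64.1 × 311 / (64.1 + 311) ≈ 53.146 hours.
Remaining = 15.9 × (1/2)^(89.3/53.146) = 15.9 × (1/2)^1.6803 ≈ 4.9612 mCi.

4.96 mCi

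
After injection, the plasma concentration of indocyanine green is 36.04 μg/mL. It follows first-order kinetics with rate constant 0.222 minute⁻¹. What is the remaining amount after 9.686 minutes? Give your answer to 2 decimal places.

4.20 μg/mL

t½ = ln 2 / λ = 0.69315 / 0.222 ≈ 3.1223 minutes.
Number of half-lives: n = 9.686/3.1223 ≈ 3.1022.
Remaining = 36.04 × (1/2)^3.1022 = 36.04 × 0.11645 ≈ 4.1969 μg/mL.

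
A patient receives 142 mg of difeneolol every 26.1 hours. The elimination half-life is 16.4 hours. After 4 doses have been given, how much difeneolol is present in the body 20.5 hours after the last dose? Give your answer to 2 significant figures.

The 4 doses were given 98.8, 72.7, 46.6, 20.5 hours ago.
Total = 142·(1/2)^(98.8/16.4) + 142·(1/2)^(72.7/16.4) + 142·(1/2)^(46.6/16.4) + 142·(1/2)^(20.5/16.4)
      = 2.1816 + 6.5742 + 19.812 + 59.704 ≈ 88.271 mg.

88 mg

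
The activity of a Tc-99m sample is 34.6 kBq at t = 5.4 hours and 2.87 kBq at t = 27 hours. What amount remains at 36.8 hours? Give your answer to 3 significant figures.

0.928 kBq

Over Δt = 27 − 5.4 = 21.6 hours, the level fell by a factor of 34.6/2.87 ≈ 12.056.
n = log₂(12.056) ≈ 3.5916 half-lives, so t½ = 21.6/3.5916 ≈ 6.014 hours.
From t = 27 to t = 36.8: 2.87 × (1/2)^((36.8−27)/6.014) ≈ 0.92756 kBq.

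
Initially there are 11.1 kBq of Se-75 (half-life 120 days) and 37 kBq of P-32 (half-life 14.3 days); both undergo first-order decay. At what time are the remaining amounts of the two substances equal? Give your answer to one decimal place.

Set 11.1·(1/2)^(t/120) = 37·(1/2)^(t/14.3).
Taking log₂: log₂(11.1/37) = t·(1/120 − 1/14.3).
log₂(0.3) = -1.737; 1/120 − 1/14.3 = -0.061597.
t = -1.737 / -0.061597 ≈ 28.199 days.

28.2 days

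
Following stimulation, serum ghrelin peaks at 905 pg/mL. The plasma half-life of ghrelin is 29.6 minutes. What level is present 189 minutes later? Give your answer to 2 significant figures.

Number of half-lives: n = 189/29.6 ≈ 6.3851.
Remaining = 905 × (1/2)^6.3851 = 905 × 0.011964 ≈ 10.828 pg/mL.

11 pg/mL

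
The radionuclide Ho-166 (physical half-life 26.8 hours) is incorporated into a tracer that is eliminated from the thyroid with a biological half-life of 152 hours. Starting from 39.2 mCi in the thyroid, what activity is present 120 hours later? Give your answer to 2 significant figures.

1.0 mCi

1/t_eff = 1/t_phys + 1/t_biol = 1/26.8 + 1/152 = 0.043892 per hour.
t_eff = 26.8 × 152 / (26.8 + 152) ≈ 22.783 hours.
Remaining = 39.2 × (1/2)^(120/22.783) = 39.2 × (1/2)^5.2671 ≈ 1.018 mCi.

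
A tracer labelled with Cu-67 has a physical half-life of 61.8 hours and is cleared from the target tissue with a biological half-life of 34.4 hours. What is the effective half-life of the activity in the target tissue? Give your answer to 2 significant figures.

1/t_eff = 1/t_phys + 1/t_biol = 1/61.8 + 1/34.4 = 0.045251 per hour.
t_eff = 61.8 × 34.4 / (61.8 + 34.4) ≈ 22.099 hours.

22 hours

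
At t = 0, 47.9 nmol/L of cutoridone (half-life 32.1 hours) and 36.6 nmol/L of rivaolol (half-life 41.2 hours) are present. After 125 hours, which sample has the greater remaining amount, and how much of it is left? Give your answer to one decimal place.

rivaolol, 4.5 nmol/L

cutoridone: 47.9 × (1/2)^3.8941 ≈ 3.2218 nmol/L.
rivaolol: 36.6 × (1/2)^3.034 ≈ 4.4685 nmol/L.
Rivaolol has more remaining, at ≈ 4.4685 nmol/L.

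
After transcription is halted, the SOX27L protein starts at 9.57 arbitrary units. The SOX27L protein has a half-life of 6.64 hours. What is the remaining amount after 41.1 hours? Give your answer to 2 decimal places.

0.13 arbitrary units

Number of half-lives: n = 41.1/6.64 ≈ 6.1898.
Remaining = 9.57 × (1/2)^6.1898 = 9.57 × 0.013699 ≈ 0.1311 arbitrary units.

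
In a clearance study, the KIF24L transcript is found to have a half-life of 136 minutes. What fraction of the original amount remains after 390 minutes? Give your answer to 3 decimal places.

n = 390/136 ≈ 2.8676 half-lives.
Fraction remaining = (1/2)^2.8676 ≈ 0.13701.

0.137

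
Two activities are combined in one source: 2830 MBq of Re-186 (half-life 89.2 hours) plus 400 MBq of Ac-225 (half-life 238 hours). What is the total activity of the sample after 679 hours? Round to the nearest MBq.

Re-186: 2830 × (1/2)^(679/89.2) = 2830 × (1/2)^7.6121 ≈ 14.465 MBq.
Ac-225: 400 × (1/2)^(679/238) = 400 × (1/2)^2.8529 ≈ 55.365 MBq.
Total = 14.465 + 55.365 ≈ 69.83 MBq.

70 MBq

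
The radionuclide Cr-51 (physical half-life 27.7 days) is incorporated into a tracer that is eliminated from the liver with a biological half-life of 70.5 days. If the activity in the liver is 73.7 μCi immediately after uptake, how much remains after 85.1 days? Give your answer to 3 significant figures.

3.80 μCi

1/t_eff = 1/t_phys + 1/t_biol = 1/27.7 + 1/70.5 = 0.050285 per day.
t_eff = 27.7 × 70.5 / (27.7 + 70.5) ≈ 19.886 days.
Remaining = 73.7 × (1/2)^(85.1/19.886) = 73.7 × (1/2)^4.2793 ≈ 3.7955 μCi.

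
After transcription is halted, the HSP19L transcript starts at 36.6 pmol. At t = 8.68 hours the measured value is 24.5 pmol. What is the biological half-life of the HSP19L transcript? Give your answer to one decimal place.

15.0 hours

A/A₀ = 24.5/36.6 ≈ 0.6694.
n = log₂(1.4939) ≈ 0.57906 half-lives elapsed in 8.68 hours.
t½ = 8.68/0.57906 ≈ 14.99 hours.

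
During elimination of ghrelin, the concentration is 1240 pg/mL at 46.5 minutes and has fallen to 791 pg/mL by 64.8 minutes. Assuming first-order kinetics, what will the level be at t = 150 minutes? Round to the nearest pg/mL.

98 pg/mL

Over Δt = 64.8 − 46.5 = 18.3 minutes, the level fell by a factor of 1240/791 ≈ 1.5676.
n = log₂(1.5676) ≈ 0.64859 half-lives, so t½ = 18.3/0.64859 ≈ 28.215 minutes.
From t = 64.8 to t = 150: 791 × (1/2)^((150−64.8)/28.215) ≈ 97.536 pg/mL.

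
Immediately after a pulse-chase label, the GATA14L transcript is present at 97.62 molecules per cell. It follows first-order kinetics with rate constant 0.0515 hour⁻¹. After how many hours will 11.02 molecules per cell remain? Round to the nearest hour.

t½ = ln 2 / k = 0.69315 / 0.0515 ≈ 13.459 hours.
Fraction remaining = 11.02/97.62 ≈ 0.11289.
n = log₂(97.62/11.02) = ln(8.8584)/ln 2 ≈ 3.1471 half-lives.
t = n × t½ = 3.1471 × 13.459 ≈ 42.357 hours.

42 hours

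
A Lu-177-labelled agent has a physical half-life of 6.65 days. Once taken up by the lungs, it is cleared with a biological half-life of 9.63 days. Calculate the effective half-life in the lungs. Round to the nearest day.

1/t_eff = 1/t_phys + 1/t_biol = 1/6.65 + 1/9.63 = 0.25422 per day.
t_eff = 6.65 × 9.63 / (6.65 + 9.63) ≈ 3.9336 days.

4 days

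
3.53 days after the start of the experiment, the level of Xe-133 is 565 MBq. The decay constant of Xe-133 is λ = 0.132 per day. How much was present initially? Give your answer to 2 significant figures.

t½ = ln 2 / λ = 0.69315 / 0.132 ≈ 5.2511 days.
Number of half-lives elapsed: n = 3.53/5.2511 ≈ 0.67224.
A₀ = A × 2^n = 565 × 2^0.67224 = 565 × 1.5935 ≈ 900.35 MBq.

900 MBq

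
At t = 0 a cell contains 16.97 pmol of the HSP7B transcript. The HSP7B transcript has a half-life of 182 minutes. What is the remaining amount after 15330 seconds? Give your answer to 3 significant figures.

Convert the elapsed time: 15330 seconds = 255.5 minutes.
Number of half-lives: n = 255.5/182 ≈ 1.4038.
Remaining = 16.97 × (1/2)^1.4038 = 16.97 × 0.37792 ≈ 6.4133 pmol.

6.41 pmol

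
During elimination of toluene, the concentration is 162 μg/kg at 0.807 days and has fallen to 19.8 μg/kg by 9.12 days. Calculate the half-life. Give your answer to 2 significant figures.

Over Δt = 9.12 − 0.807 = 8.313 days, the level fell by a factor of 162/19.8 ≈ 8.1818.
n = log₂(8.1818) ≈ 3.0324 half-lives, so t½ = 8.313/3.0324 ≈ 2.7414 days.

2.7 days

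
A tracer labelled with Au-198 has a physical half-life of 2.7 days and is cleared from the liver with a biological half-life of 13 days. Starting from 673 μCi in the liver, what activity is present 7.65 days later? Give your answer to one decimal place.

1/t_eff = 1/t_phys + 1/t_biol = 1/2.7 + 1/13 = 0.44729 per day.
t_eff = 2.7 × 13 / (2.7 + 13) ≈ 2.2357 days.
Remaining = 673 × (1/2)^(7.65/2.2357) = 673 × (1/2)^3.4218 ≈ 62.799 μCi.

62.8 μCi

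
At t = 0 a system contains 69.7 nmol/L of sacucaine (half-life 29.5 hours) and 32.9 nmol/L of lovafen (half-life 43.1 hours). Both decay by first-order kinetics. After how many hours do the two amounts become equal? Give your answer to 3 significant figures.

101 hours

Set 69.7·(1/2)^(t/29.5) = 32.9·(1/2)^(t/43.1).
Taking log₂: log₂(69.7/32.9) = t·(1/29.5 − 1/43.1).
log₂(2.1185) = 1.0831; 1/29.5 − 1/43.1 = 0.010696.
t = 1.0831 / 0.010696 ≈ 101.26 hours.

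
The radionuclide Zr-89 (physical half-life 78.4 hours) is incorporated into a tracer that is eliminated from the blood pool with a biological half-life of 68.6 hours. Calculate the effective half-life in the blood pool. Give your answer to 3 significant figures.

1/t_eff = 1/t_phys + 1/t_biol = 1/78.4 + 1/68.6 = 0.027332 per hour.
t_eff = 78.4 × 68.6 / (78.4 + 68.6) ≈ 36.587 hours.

36.6 hours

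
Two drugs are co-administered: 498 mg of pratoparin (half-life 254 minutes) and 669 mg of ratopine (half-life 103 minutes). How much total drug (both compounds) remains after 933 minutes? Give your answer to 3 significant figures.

pratoparin: 498 × (1/2)^(933/254) = 498 × (1/2)^3.6732 ≈ 39.037 mg.
ratopine: 669 × (1/2)^(933/103) = 669 × (1/2)^9.0583 ≈ 1.2549 mg.
Total = 39.037 + 1.2549 ≈ 40.292 mg.

40.3 mg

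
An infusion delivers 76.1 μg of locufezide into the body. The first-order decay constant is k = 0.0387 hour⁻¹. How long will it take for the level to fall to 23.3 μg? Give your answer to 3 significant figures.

30.6 hours

t½ = ln 2 / k = 0.69315 / 0.0387 ≈ 17.911 hours.
Fraction remaining = 23.3/76.1 ≈ 0.30618.
n = log₂(76.1/23.3) = ln(3.2661)/ln 2 ≈ 1.7076 half-lives.
t = n × t½ = 1.7076 × 17.911 ≈ 30.584 hours.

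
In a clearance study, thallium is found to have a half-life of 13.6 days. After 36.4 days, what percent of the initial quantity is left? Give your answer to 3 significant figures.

n = 36.4/13.6 ≈ 2.6765 half-lives.
Fraction remaining = (1/2)^2.6765 ≈ 0.15642, i.e. 15.642%.

15.6%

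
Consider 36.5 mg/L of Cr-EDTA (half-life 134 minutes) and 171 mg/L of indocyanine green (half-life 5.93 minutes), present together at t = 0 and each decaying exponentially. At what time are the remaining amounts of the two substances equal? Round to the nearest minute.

Set 36.5·(1/2)^(t/134) = 171·(1/2)^(t/5.93).
Taking log₂: log₂(36.5/171) = t·(1/134 − 1/5.93).
log₂(0.21345) = -2.228; 1/134 − 1/5.93 = -0.16117.
t = -2.228 / -0.16117 ≈ 13.824 minutes.

14 minutes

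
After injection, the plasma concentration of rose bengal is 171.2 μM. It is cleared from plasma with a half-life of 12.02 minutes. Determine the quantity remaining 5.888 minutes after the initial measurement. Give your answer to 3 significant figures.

Number of half-lives: n = 5.888/12.02 ≈ 0.48985.
Remaining = 171.2 × (1/2)^0.48985 = 171.2 × 0.7121 ≈ 121.91 μM.

122 μM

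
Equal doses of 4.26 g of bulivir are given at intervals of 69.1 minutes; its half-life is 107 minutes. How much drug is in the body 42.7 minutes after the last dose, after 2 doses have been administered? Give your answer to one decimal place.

The 2 doses were given 111.8, 42.7 minutes ago.
Total = 4.26·(1/2)^(111.8/107) + 4.26·(1/2)^(42.7/107)
      = 2.0648 + 3.2306 ≈ 5.2954 g.

5.3 g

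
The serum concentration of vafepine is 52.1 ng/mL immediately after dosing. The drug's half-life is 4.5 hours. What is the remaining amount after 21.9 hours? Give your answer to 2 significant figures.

1.8 ng/mL

Number of half-lives: n = 21.9/4.5 ≈ 4.8667.
Remaining = 52.1 × (1/2)^4.8667 = 52.1 × 0.034276 ≈ 1.7858 ng/mL.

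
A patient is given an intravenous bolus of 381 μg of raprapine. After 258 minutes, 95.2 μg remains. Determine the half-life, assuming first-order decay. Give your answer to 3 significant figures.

A/A₀ = 95.2/381 ≈ 0.24987.
n = log₂(4.0021) ≈ 2.0008 half-lives elapsed in 258 minutes.
t½ = 258/2.0008 ≈ 128.95 minutes.

129 minutes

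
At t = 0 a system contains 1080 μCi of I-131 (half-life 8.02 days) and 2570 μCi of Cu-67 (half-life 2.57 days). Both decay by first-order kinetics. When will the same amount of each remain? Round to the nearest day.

Set 1080·(1/2)^(t/8.02) = 2570·(1/2)^(t/2.57).
Taking log₂: log₂(1080/2570) = t·(1/8.02 − 1/2.57).
log₂(0.42023) = -1.2507; 1/8.02 − 1/2.57 = -0.26442.
t = -1.2507 / -0.26442 ≈ 4.7302 days.

5 days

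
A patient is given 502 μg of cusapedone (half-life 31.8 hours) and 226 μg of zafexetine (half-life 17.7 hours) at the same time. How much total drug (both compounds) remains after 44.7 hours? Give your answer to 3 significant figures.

229 μg

cusapedone: 502 × (1/2)^(44.7/31.8) = 502 × (1/2)^1.4057 ≈ 189.48 μg.
zafexetine: 226 × (1/2)^(44.7/17.7) = 226 × (1/2)^2.5254 ≈ 39.254 μg.
Total = 189.48 + 39.254 ≈ 228.73 μg.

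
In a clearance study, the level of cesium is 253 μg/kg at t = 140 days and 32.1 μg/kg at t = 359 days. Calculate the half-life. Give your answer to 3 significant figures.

73.5 days

Over Δt = 359 − 140 = 219 days, the level fell by a factor of 253/32.1 ≈ 7.8816.
n = log₂(7.8816) ≈ 2.9785 half-lives, so t½ = 219/2.9785 ≈ 73.527 days.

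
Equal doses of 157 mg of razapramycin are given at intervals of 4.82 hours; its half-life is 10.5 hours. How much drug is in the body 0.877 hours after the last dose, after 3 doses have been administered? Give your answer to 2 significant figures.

The 3 doses were given 10.517, 5.697, 0.877 hours ago.
Total = 157·(1/2)^(10.517/10.5) + 157·(1/2)^(5.697/10.5) + 157·(1/2)^(0.877/10.5)
      = 78.412 + 107.79 + 148.17 ≈ 334.37 mg.

330 mg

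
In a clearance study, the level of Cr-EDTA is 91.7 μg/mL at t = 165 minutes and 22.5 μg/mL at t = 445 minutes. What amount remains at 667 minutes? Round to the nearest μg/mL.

7 μg/mL

Over Δt = 445 − 165 = 280 minutes, the level fell by a factor of 91.7/22.5 ≈ 4.0756.
n = log₂(4.0756) ≈ 2.027 half-lives, so t½ = 280/2.027 ≈ 138.14 minutes.
From t = 445 to t = 667: 22.5 × (1/2)^((667−445)/138.14) ≈ 7.3857 μg/mL.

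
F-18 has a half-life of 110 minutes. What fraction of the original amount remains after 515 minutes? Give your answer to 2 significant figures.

0.039

n = 515/110 ≈ 4.6818 half-lives.
Fraction remaining = (1/2)^4.6818 ≈ 0.038961.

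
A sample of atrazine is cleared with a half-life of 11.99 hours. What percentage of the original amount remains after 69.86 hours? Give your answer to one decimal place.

n = 69.86/11.99 ≈ 5.8265 half-lives.
Fraction remaining = (1/2)^5.8265 ≈ 0.017621, i.e. 1.7621%.

1.8%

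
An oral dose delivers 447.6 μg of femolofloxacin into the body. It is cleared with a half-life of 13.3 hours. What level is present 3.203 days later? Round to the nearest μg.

Convert the elapsed time: 3.203 days = 76.872 hours.
Number of half-lives: n = 76.872/13.3 ≈ 5.7798.
Remaining = 447.6 × (1/2)^5.7798 = 447.6 × 0.018201 ≈ 8.1467 μg.

8 μg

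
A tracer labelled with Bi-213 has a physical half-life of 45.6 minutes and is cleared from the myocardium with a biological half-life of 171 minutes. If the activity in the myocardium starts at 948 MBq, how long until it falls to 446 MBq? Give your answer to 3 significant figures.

1/t_eff = 1/t_phys + 1/t_biol = 1/45.6 + 1/171 = 0.027778 per minute.
t_eff = 45.6 × 171 / (45.6 + 171) ≈ 36 minutes.
n = log₂(948/446) ≈ 1.0878; t = 1.0878 × 36 ≈ 39.162 minutes.

39.2 minutes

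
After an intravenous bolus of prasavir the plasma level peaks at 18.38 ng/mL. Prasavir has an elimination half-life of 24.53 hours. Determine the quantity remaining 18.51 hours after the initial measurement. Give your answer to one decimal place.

10.9 ng/mL

Number of half-lives: n = 18.51/24.53 ≈ 0.75459.
Remaining = 18.38 × (1/2)^0.75459 = 18.38 × 0.59272 ≈ 10.894 ng/mL.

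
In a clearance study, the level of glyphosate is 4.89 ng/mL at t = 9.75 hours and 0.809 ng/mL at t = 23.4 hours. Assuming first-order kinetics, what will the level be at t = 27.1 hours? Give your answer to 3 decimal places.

Over Δt = 23.4 − 9.75 = 13.65 hours, the level fell by a factor of 4.89/0.809 ≈ 6.0445.
n = log₂(6.0445) ≈ 2.5956 half-lives, so t½ = 13.65/2.5956 ≈ 5.2589 hours.
From t = 23.4 to t = 27.1: 0.809 × (1/2)^((27.1−23.4)/5.2589) ≈ 0.49677 ng/mL.

0.497 ng/mL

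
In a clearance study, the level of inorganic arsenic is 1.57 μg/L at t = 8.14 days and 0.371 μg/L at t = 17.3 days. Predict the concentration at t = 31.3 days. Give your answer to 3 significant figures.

Over Δt = 17.3 − 8.14 = 9.16 days, the level fell by a factor of 1.57/0.371 ≈ 4.2318.
n = log₂(4.2318) ≈ 2.0813 half-lives, so t½ = 9.16/2.0813 ≈ 4.4012 days.
From t = 17.3 to t = 31.3: 0.371 × (1/2)^((31.3−17.3)/4.4012) ≈ 0.040907 μg/L.

0.0409 μg/L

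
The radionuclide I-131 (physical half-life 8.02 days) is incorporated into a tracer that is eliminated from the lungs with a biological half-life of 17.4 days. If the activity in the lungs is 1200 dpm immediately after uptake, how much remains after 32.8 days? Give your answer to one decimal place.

1/t_eff = 1/t_phys + 1/t_biol = 1/8.02 + 1/17.4 = 0.18216 per day.
t_eff = 8.02 × 17.4 / (8.02 + 17.4) ≈ 5.4897 days.
Remaining = 1200 × (1/2)^(32.8/5.4897) = 1200 × (1/2)^5.9748 ≈ 19.08 dpm.

19.1 dpm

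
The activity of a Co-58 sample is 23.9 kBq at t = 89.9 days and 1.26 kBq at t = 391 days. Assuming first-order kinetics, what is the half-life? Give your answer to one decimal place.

70.9 days

Over Δt = 391 − 89.9 = 301.1 days, the level fell by a factor of 23.9/1.26 ≈ 18.968.
n = log₂(18.968) ≈ 4.2455 half-lives, so t½ = 301.1/4.2455 ≈ 70.922 days.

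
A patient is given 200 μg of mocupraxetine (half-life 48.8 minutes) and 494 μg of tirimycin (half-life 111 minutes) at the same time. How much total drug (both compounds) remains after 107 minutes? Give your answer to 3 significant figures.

mocupraxetine: 200 × (1/2)^(107/48.8) = 200 × (1/2)^2.1926 ≈ 43.751 μg.
tirimycin: 494 × (1/2)^(107/111) = 494 × (1/2)^0.96396 ≈ 253.25 μg.
Total = 43.751 + 253.25 ≈ 297 μg.

297 μg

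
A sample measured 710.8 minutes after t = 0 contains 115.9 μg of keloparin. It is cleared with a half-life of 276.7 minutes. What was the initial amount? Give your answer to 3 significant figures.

688 μg

Number of half-lives elapsed: n = 710.8/276.7 ≈ 2.5688.
A₀ = A × 2^n = 115.9 × 2^2.5688 = 115.9 × 5.9334 ≈ 687.68 μg.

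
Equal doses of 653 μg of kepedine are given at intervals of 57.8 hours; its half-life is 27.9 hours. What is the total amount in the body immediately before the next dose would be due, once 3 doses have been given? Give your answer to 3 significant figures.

The 3 doses were given 173.4, 115.6, 57.8 hours ago.
Total = 653·(1/2)^(173.4/27.9) + 653·(1/2)^(115.6/27.9) + 653·(1/2)^(57.8/27.9)
      = 8.7901 + 36.952 + 155.34 ≈ 201.08 μg.

201 μg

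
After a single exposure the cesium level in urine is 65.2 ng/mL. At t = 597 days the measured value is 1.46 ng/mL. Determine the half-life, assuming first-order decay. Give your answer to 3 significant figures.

A/A₀ = 1.46/65.2 ≈ 0.022393.
n = log₂(44.658) ≈ 5.4808 half-lives elapsed in 597 days.
t½ = 597/5.4808 ≈ 108.93 days.

109 days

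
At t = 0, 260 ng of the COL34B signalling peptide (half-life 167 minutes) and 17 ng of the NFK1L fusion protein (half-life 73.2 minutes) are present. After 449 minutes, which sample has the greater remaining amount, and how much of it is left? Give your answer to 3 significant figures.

COL34B signalling peptide, 40.3 ng

COL34B signalling peptide: 260 × (1/2)^2.6886 ≈ 40.329 ng.
NFK1L fusion protein: 17 × (1/2)^6.1339 ≈ 0.24208 ng.
COL34B signalling peptide has more remaining, at ≈ 40.329 ng.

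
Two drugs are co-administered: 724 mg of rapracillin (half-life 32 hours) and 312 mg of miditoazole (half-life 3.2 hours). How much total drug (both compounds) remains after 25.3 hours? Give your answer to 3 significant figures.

rapracillin: 724 × (1/2)^(25.3/32) = 724 × (1/2)^0.79063 ≈ 418.54 mg.
miditoazole: 312 × (1/2)^(25.3/3.2) = 312 × (1/2)^7.9062 ≈ 1.3006 mg.
Total = 418.54 + 1.3006 ≈ 419.84 mg.

420 mg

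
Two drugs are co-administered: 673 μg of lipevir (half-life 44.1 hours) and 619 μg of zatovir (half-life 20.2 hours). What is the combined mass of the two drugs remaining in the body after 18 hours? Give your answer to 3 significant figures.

lipevir: 673 × (1/2)^(18/44.1) = 673 × (1/2)^0.40816 ≈ 507.16 μg.
zatovir: 619 × (1/2)^(18/20.2) = 619 × (1/2)^0.89109 ≈ 333.77 μg.
Total = 507.16 + 333.77 ≈ 840.93 μg.

841 μg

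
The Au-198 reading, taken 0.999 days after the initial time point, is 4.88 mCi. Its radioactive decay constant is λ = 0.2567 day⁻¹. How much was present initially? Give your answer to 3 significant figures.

t½ = ln 2 / λ = 0.69315 / 0.2567 ≈ 2.7002 days.
Number of half-lives elapsed: n = 0.999/2.7002 ≈ 0.36997.
A₀ = A × 2^n = 4.88 × 2^0.36997 = 4.88 × 1.2923 ≈ 6.3065 mCi.

6.31 mCi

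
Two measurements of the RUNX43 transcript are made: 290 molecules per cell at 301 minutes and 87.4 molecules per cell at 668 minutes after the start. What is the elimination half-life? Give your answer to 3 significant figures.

Over Δt = 668 − 301 = 367 minutes, the level fell by a factor of 290/87.4 ≈ 3.3181.
n = log₂(3.3181) ≈ 1.7303 half-lives, so t½ = 367/1.7303 ≈ 212.1 minutes.

212 minutes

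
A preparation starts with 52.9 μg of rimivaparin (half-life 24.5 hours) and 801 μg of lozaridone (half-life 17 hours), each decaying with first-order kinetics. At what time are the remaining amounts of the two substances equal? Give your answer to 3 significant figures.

Set 52.9·(1/2)^(t/24.5) = 801·(1/2)^(t/17).
Taking log₂: log₂(52.9/801) = t·(1/24.5 − 1/17).
log₂(0.066042) = -3.9205; 1/24.5 − 1/17 = -0.018007.
t = -3.9205 / -0.018007 ≈ 217.72 hours.

218 hours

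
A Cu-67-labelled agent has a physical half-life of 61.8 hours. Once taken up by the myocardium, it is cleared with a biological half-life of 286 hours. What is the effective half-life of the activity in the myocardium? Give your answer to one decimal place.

1/t_eff = 1/t_phys + 1/t_biol = 1/61.8 + 1/286 = 0.019678 per hour.
t_eff = 61.8 × 286 / (61.8 + 286) ≈ 50.819 hours.

50.8 hours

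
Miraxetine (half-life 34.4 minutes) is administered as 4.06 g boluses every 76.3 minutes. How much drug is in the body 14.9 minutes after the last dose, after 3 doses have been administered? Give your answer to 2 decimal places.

3.79 g

The 3 doses were given 167.5, 91.2, 14.9 minutes ago.
Total = 4.06·(1/2)^(167.5/34.4) + 4.06·(1/2)^(91.2/34.4) + 4.06·(1/2)^(14.9/34.4)
      = 0.13892 + 0.64632 + 3.007 ≈ 3.7923 g.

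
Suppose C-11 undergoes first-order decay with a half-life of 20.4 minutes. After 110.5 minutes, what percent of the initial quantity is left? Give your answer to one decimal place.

n = 110.5/20.4 ≈ 5.4167 half-lives.
Fraction remaining = (1/2)^5.4167 ≈ 0.023411, i.e. 2.3411%.

2.3%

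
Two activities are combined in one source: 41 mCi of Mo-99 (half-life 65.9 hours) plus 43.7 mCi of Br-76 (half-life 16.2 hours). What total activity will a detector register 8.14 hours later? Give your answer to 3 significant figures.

Mo-99: 41 × (1/2)^(8.14/65.9) = 41 × (1/2)^0.12352 ≈ 37.636 mCi.
Br-76: 43.7 × (1/2)^(8.14/16.2) = 43.7 × (1/2)^0.50247 ≈ 30.848 mCi.
Total = 37.636 + 30.848 ≈ 68.483 mCi.

68.5 mCi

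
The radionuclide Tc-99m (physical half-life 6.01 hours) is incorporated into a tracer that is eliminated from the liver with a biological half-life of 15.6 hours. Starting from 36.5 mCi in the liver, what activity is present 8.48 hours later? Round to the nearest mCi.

1/t_eff = 1/t_phys + 1/t_biol = 1/6.01 + 1/15.6 = 0.23049 per hour.
t_eff = 6.01 × 15.6 / (6.01 + 15.6) ≈ 4.3385 hours.
Remaining = 36.5 × (1/2)^(8.48/4.3385) = 36.5 × (1/2)^1.9546 ≈ 9.4169 mCi.

9 mCi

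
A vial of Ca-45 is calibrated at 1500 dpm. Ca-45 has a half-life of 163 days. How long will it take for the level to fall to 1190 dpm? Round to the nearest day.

Fraction remaining = 1190/1500 ≈ 0.79333.
n = log₂(1500/1190) = ln(1.2605)/ln 2 ≈ 0.334 half-lives.
t = n × t½ = 0.334 × 163 ≈ 54.442 days.

54 days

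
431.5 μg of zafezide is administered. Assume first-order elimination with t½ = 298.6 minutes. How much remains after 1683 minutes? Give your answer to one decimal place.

8.7 μg

Number of half-lives: n = 1683/298.6 ≈ 5.6363.
Remaining = 431.5 × (1/2)^5.6363 = 431.5 × 0.020105 ≈ 8.6753 μg.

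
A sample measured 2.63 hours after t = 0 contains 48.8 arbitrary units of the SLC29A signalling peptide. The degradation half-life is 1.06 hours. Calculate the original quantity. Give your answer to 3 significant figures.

Number of half-lives elapsed: n = 2.63/1.06 ≈ 2.4811.
A₀ = A × 2^n = 48.8 × 2^2.4811 = 48.8 × 5.5834 ≈ 272.47 arbitrary units.

272 arbitrary units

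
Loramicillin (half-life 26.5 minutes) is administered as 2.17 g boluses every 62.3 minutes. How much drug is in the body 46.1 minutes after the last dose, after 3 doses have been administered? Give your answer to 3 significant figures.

0.802 g

The 3 doses were given 170.7, 108.4, 46.1 minutes ago.
Total = 2.17·(1/2)^(170.7/26.5) + 2.17·(1/2)^(108.4/26.5) + 2.17·(1/2)^(46.1/26.5)
      = 0.024967 + 0.12737 + 0.6498 ≈ 0.80214 g.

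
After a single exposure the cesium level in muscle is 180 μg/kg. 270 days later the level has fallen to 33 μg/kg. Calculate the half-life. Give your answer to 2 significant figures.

110 days

A/A₀ = 33/180 ≈ 0.18333.
n = log₂(5.4545) ≈ 2.4475 half-lives elapsed in 270 days.
t½ = 270/2.4475 ≈ 110.32 days.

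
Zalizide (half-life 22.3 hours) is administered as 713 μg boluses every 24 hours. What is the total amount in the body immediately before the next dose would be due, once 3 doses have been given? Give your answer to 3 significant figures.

575 μg

The 3 doses were given 72, 48, 24 hours ago.
Total = 713·(1/2)^(72/22.3) + 713·(1/2)^(48/22.3) + 713·(1/2)^(24/22.3)
      = 76.06 + 160.37 + 338.15 ≈ 574.58 μg.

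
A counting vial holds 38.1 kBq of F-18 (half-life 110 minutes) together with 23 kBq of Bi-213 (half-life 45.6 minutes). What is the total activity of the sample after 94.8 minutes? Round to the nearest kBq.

26 kBq

F-18: 38.1 × (1/2)^(94.8/110) = 38.1 × (1/2)^0.86182 ≈ 20.965 kBq.
Bi-213: 23 × (1/2)^(94.8/45.6) = 23 × (1/2)^2.0789 ≈ 5.4438 kBq.
Total = 20.965 + 5.4438 ≈ 26.409 kBq.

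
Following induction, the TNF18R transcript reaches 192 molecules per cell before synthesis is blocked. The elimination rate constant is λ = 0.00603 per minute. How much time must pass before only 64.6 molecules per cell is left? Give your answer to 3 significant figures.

181 minutes

t½ = ln 2 / λ = 0.69315 / 0.00603 ≈ 114.95 minutes.
Fraction remaining = 64.6/192 ≈ 0.33646.
n = log₂(192/64.6) = ln(2.9721)/ln 2 ≈ 1.5715 half-lives.
t = n × t½ = 1.5715 × 114.95 ≈ 180.64 minutes.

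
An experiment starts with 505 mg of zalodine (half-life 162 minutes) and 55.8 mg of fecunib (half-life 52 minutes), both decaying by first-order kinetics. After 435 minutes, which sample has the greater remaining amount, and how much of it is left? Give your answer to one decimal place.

zalodine, 78.5 mg

zalodine: 505 × (1/2)^2.6852 ≈ 78.518 mg.
fecunib: 55.8 × (1/2)^8.3654 ≈ 0.1692 mg.
Zalodine has more remaining, at ≈ 78.518 mg.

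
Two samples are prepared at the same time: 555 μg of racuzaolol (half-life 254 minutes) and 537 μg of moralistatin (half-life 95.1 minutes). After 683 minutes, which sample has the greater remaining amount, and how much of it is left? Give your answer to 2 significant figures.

racuzaolol, 86 μg

racuzaolol: 555 × (1/2)^2.689 ≈ 86.066 μg.
moralistatin: 537 × (1/2)^7.1819 ≈ 3.6983 μg.
Racuzaolol has more remaining, at ≈ 86.066 μg.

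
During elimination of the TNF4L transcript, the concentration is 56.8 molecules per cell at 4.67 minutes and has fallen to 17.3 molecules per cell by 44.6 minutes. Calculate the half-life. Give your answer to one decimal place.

23.3 minutes

Over Δt = 44.6 − 4.67 = 39.93 minutes, the level fell by a factor of 56.8/17.3 ≈ 3.2832.
n = log₂(3.2832) ≈ 1.7151 half-lives, so t½ = 39.93/1.7151 ≈ 23.281 minutes.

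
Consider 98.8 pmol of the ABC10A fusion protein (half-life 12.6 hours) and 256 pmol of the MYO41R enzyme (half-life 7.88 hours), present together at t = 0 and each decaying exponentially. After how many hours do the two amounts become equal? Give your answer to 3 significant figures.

28.9 hours

Set 98.8·(1/2)^(t/12.6) = 256·(1/2)^(t/7.88).
Taking log₂: log₂(98.8/256) = t·(1/12.6 − 1/7.88).
log₂(0.38594) = -1.3736; 1/12.6 − 1/7.88 = -0.047538.
t = -1.3736 / -0.047538 ≈ 28.894 hours.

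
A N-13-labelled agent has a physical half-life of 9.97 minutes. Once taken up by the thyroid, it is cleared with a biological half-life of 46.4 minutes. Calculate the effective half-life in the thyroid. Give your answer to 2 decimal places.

1/t_eff = 1/t_phys + 1/t_biol = 1/9.97 + 1/46.4 = 0.12185 per minute.
t_eff = 9.97 × 46.4 / (9.97 + 46.4) ≈ 8.2066 minutes.

8.21 minutes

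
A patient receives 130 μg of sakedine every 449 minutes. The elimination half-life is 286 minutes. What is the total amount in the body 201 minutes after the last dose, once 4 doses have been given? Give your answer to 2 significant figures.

The 4 doses were given 1548, 1099, 650, 201 minutes ago.
Total = 130·(1/2)^(1548/286) + 130·(1/2)^(1099/286) + 130·(1/2)^(650/286) + 130·(1/2)^(201/286)
      = 3.0521 + 9.0613 + 26.902 + 79.869 ≈ 118.88 μg.

120 μg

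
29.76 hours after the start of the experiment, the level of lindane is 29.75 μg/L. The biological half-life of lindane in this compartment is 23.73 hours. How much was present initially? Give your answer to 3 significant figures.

Number of half-lives elapsed: n = 29.76/23.73 ≈ 1.2541.
A₀ = A × 2^n = 29.75 × 2^1.2541 = 29.75 × 2.3852 ≈ 70.96 μg/L.

71.0 μg/L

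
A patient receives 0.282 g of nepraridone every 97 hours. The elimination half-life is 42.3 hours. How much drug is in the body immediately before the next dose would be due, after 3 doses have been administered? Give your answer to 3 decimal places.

0.072 g

The 3 doses were given 291, 194, 97 hours ago.
Total = 0.282·(1/2)^(291/42.3) + 0.282·(1/2)^(194/42.3) + 0.282·(1/2)^(97/42.3)
      = 0.0023952 + 0.011739 + 0.057537 ≈ 0.071671 g.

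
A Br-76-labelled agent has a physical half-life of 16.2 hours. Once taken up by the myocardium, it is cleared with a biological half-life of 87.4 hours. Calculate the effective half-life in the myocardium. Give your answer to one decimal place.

13.7 hours

1/t_eff = 1/t_phys + 1/t_biol = 1/16.2 + 1/87.4 = 0.07317 per hour.
t_eff = 16.2 × 87.4 / (16.2 + 87.4) ≈ 13.667 hours.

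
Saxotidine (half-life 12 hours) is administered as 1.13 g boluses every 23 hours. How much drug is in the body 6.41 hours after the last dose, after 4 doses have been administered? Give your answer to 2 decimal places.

The 4 doses were given 75.41, 52.41, 29.41, 6.41 hours ago.
Total = 1.13·(1/2)^(75.41/12) + 1.13·(1/2)^(52.41/12) + 1.13·(1/2)^(29.41/12) + 1.13·(1/2)^(6.41/12)
      = 0.0145 + 0.054743 + 0.20668 + 0.78033 ≈ 1.0563 g.

1.06 g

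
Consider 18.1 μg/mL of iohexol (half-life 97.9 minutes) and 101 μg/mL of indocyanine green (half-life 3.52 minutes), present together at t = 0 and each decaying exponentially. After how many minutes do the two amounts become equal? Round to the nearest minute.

9 minutes

Set 18.1·(1/2)^(t/97.9) = 101·(1/2)^(t/3.52).
Taking log₂: log₂(18.1/101) = t·(1/97.9 − 1/3.52).
log₂(0.17921) = -2.4803; 1/97.9 − 1/3.52 = -0.27388.
t = -2.4803 / -0.27388 ≈ 9.0563 minutes.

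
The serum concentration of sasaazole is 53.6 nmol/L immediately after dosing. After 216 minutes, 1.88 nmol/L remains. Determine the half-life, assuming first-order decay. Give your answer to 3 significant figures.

44.7 minutes

A/A₀ = 1.88/53.6 ≈ 0.035075.
n = log₂(28.511) ≈ 4.8334 half-lives elapsed in 216 minutes.
t½ = 216/4.8334 ≈ 44.689 minutes.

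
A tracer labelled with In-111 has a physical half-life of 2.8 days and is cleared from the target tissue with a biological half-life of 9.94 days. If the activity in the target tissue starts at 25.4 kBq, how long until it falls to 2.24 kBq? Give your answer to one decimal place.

1/t_eff = 1/t_phys + 1/t_biol = 1/2.8 + 1/9.94 = 0.45775 per day.
t_eff = 2.8 × 9.94 / (2.8 + 9.94) ≈ 2.1846 days.
n = log₂(25.4/2.24) ≈ 3.5033; t = 3.5033 × 2.1846 ≈ 7.6533 days.

7.7 days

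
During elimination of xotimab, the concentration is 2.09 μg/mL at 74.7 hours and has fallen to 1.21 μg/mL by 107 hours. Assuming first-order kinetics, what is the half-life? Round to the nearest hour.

41 hours

Over Δt = 107 − 74.7 = 32.3 hours, the level fell by a factor of 2.09/1.21 ≈ 1.7273.
n = log₂(1.7273) ≈ 0.7885 half-lives, so t½ = 32.3/0.7885 ≈ 40.964 hours.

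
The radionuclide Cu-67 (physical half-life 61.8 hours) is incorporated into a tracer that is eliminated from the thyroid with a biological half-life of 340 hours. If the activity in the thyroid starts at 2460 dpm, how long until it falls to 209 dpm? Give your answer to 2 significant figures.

190 hours

1/t_eff = 1/t_phys + 1/t_biol = 1/61.8 + 1/340 = 0.019122 per hour.
t_eff = 61.8 × 340 / (61.8 + 340) ≈ 52.295 hours.
n = log₂(2460/209) ≈ 3.5571; t = 3.5571 × 52.295 ≈ 186.02 hours.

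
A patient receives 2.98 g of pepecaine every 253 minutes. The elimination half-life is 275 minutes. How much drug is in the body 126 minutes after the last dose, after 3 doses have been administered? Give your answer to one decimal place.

3.9 g

The 3 doses were given 632, 379, 126 minutes ago.
Total = 2.98·(1/2)^(632/275) + 2.98·(1/2)^(379/275) + 2.98·(1/2)^(126/275)
      = 0.60589 + 1.1464 + 2.1692 ≈ 3.9215 g.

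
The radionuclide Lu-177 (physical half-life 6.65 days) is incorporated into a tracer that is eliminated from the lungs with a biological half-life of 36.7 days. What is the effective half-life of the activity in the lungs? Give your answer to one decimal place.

5.6 days

1/t_eff = 1/t_phys + 1/t_biol = 1/6.65 + 1/36.7 = 0.17762 per day.
t_eff = 6.65 × 36.7 / (6.65 + 36.7) ≈ 5.6299 days.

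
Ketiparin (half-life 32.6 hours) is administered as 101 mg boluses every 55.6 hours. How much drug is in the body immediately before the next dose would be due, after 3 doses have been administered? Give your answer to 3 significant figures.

43.4 mg

The 3 doses were given 166.8, 111.2, 55.6 hours ago.
Total = 101·(1/2)^(166.8/32.6) + 101·(1/2)^(111.2/32.6) + 101·(1/2)^(55.6/32.6)
      = 2.9113 + 9.495 + 30.968 ≈ 43.374 mg.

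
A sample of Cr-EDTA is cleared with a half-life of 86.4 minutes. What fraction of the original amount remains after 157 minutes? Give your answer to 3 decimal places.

n = 157/86.4 ≈ 1.8171 half-lives.
Fraction remaining = (1/2)^1.8171 ≈ 0.28379.

0.284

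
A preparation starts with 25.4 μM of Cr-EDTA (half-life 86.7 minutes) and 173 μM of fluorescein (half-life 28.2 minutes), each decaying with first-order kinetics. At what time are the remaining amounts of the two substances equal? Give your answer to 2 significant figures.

120 minutes

Set 25.4·(1/2)^(t/86.7) = 173·(1/2)^(t/28.2).
Taking log₂: log₂(25.4/173) = t·(1/86.7 − 1/28.2).
log₂(0.14682) = -2.7679; 1/86.7 − 1/28.2 = -0.023927.
t = -2.7679 / -0.023927 ≈ 115.68 minutes.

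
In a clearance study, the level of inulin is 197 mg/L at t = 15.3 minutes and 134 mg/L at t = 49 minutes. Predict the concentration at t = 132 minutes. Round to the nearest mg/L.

Over Δt = 49 − 15.3 = 33.7 minutes, the level fell by a factor of 197/134 ≈ 1.4701.
n = log₂(1.4701) ≈ 0.55596 half-lives, so t½ = 33.7/0.55596 ≈ 60.616 minutes.
From t = 49 to t = 132: 134 × (1/2)^((132−49)/60.616) ≈ 51.869 mg/L.

52 mg/L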